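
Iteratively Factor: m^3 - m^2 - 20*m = (m)*(m^2 - m - 20) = m*(m + 4)*(m - 5)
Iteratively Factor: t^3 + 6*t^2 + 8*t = (t + 2)*(t^2 + 4*t) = t*(t + 2)*(t + 4)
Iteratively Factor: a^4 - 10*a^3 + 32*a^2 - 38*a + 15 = (a - 1)*(a^3 - 9*a^2 + 23*a - 15) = (a - 5)*(a - 1)*(a^2 - 4*a + 3) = (a - 5)*(a - 3)*(a - 1)*(a - 1)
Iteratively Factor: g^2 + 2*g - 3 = (g + 3)*(g - 1)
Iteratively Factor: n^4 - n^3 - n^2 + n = (n - 1)*(n^3 - n) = (n - 1)*(n + 1)*(n^2 - n) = n*(n - 1)*(n + 1)*(n - 1)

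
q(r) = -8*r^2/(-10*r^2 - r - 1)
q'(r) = -8*r^2*(20*r + 1)/(-10*r^2 - r - 1)^2 - 16*r/(-10*r^2 - r - 1)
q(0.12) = 0.09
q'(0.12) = 1.27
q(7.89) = 0.79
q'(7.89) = 0.00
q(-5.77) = 0.81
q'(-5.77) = 0.00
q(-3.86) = 0.82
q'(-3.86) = 0.00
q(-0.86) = 0.79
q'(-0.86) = -0.14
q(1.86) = 0.74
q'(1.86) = 0.04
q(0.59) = 0.55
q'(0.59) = 0.48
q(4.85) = 0.78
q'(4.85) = 0.00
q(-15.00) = 0.81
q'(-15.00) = 0.00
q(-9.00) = 0.81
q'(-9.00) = 0.00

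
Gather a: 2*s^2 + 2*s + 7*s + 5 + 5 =2*s^2 + 9*s + 10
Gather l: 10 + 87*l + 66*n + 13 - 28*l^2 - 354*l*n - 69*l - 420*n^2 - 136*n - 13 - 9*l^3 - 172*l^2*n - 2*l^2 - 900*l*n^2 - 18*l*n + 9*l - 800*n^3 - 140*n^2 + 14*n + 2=-9*l^3 + l^2*(-172*n - 30) + l*(-900*n^2 - 372*n + 27) - 800*n^3 - 560*n^2 - 56*n + 12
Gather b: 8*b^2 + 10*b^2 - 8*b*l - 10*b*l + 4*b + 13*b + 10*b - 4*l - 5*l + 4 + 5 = 18*b^2 + b*(27 - 18*l) - 9*l + 9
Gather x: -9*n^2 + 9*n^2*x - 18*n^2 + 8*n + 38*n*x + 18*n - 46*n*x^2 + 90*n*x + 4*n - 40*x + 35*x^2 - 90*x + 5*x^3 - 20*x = -27*n^2 + 30*n + 5*x^3 + x^2*(35 - 46*n) + x*(9*n^2 + 128*n - 150)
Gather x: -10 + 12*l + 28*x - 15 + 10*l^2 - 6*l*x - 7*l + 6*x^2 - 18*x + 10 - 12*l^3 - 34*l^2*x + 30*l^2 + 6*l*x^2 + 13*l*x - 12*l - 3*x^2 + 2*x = -12*l^3 + 40*l^2 - 7*l + x^2*(6*l + 3) + x*(-34*l^2 + 7*l + 12) - 15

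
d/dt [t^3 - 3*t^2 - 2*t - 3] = 3*t^2 - 6*t - 2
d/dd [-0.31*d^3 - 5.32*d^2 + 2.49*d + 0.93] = -0.93*d^2 - 10.64*d + 2.49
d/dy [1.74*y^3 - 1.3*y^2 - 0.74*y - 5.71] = 5.22*y^2 - 2.6*y - 0.74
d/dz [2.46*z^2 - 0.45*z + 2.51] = 4.92*z - 0.45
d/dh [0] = 0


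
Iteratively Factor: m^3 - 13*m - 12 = (m + 1)*(m^2 - m - 12) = (m + 1)*(m + 3)*(m - 4)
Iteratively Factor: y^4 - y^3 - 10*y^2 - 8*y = (y + 1)*(y^3 - 2*y^2 - 8*y) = (y + 1)*(y + 2)*(y^2 - 4*y) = (y - 4)*(y + 1)*(y + 2)*(y)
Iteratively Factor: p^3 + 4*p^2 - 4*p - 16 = (p - 2)*(p^2 + 6*p + 8) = (p - 2)*(p + 4)*(p + 2)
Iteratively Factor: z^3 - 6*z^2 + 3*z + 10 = (z + 1)*(z^2 - 7*z + 10) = (z - 2)*(z + 1)*(z - 5)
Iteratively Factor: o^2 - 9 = (o - 3)*(o + 3)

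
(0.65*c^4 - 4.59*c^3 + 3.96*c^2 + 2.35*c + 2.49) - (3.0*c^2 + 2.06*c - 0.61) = 0.65*c^4 - 4.59*c^3 + 0.96*c^2 + 0.29*c + 3.1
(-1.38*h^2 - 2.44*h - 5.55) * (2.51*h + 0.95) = -3.4638*h^3 - 7.4354*h^2 - 16.2485*h - 5.2725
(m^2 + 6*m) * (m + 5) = m^3 + 11*m^2 + 30*m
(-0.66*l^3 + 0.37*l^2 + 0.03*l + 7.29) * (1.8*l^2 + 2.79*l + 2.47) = -1.188*l^5 - 1.1754*l^4 - 0.5439*l^3 + 14.1196*l^2 + 20.4132*l + 18.0063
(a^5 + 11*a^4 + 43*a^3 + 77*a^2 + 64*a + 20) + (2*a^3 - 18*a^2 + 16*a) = a^5 + 11*a^4 + 45*a^3 + 59*a^2 + 80*a + 20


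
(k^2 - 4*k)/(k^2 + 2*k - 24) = k/(k + 6)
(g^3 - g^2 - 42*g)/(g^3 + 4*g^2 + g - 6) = g*(g^2 - g - 42)/(g^3 + 4*g^2 + g - 6)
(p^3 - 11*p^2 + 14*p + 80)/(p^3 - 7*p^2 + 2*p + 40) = (p - 8)/(p - 4)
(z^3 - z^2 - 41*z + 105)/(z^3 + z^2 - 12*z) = (z^2 + 2*z - 35)/(z*(z + 4))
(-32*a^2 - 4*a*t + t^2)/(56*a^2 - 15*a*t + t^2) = (4*a + t)/(-7*a + t)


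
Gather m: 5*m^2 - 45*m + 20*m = 5*m^2 - 25*m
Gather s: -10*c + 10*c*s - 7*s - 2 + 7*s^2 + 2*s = -10*c + 7*s^2 + s*(10*c - 5) - 2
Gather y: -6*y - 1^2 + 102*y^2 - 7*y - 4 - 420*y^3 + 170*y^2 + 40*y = -420*y^3 + 272*y^2 + 27*y - 5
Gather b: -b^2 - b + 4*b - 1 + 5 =-b^2 + 3*b + 4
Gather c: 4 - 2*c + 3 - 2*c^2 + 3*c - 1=-2*c^2 + c + 6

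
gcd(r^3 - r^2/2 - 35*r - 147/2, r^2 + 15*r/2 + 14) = r + 7/2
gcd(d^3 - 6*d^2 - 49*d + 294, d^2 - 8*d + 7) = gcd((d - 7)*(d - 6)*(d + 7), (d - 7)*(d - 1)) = d - 7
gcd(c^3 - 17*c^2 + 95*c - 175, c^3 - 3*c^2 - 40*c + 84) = c - 7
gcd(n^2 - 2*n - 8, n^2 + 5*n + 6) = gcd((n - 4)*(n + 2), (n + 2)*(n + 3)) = n + 2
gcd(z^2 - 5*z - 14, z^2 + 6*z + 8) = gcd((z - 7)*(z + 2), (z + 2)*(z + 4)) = z + 2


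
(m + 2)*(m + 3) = m^2 + 5*m + 6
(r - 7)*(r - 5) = r^2 - 12*r + 35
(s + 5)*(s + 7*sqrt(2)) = s^2 + 5*s + 7*sqrt(2)*s + 35*sqrt(2)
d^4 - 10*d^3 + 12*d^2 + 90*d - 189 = (d - 7)*(d - 3)^2*(d + 3)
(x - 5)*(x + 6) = x^2 + x - 30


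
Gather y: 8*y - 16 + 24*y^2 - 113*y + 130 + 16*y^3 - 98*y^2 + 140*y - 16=16*y^3 - 74*y^2 + 35*y + 98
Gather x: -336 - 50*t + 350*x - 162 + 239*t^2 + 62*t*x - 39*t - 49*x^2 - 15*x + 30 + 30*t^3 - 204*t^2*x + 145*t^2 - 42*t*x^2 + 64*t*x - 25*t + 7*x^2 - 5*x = 30*t^3 + 384*t^2 - 114*t + x^2*(-42*t - 42) + x*(-204*t^2 + 126*t + 330) - 468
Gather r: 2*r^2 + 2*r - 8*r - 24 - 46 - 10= 2*r^2 - 6*r - 80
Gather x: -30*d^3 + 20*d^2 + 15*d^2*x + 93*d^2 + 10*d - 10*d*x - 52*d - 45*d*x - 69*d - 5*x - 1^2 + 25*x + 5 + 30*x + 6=-30*d^3 + 113*d^2 - 111*d + x*(15*d^2 - 55*d + 50) + 10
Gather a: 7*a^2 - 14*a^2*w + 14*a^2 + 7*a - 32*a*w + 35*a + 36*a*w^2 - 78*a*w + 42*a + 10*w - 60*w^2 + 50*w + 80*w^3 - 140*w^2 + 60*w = a^2*(21 - 14*w) + a*(36*w^2 - 110*w + 84) + 80*w^3 - 200*w^2 + 120*w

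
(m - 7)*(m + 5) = m^2 - 2*m - 35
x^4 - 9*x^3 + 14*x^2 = x^2*(x - 7)*(x - 2)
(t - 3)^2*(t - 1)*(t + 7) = t^4 - 34*t^2 + 96*t - 63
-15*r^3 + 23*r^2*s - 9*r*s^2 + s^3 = (-5*r + s)*(-3*r + s)*(-r + s)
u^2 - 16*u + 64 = (u - 8)^2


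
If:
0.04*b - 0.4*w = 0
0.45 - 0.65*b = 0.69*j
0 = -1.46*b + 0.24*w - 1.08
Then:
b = -0.75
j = 1.36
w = -0.08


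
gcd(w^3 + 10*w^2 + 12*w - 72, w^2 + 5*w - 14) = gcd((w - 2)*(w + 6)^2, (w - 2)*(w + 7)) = w - 2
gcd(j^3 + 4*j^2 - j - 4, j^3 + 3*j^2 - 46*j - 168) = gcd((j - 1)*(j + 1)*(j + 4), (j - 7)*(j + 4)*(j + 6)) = j + 4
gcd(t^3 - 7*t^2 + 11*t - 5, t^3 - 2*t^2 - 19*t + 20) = t^2 - 6*t + 5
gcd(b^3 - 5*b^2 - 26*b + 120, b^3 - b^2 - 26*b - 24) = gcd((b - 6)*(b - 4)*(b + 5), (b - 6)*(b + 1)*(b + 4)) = b - 6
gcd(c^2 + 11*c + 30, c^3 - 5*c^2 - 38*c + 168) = c + 6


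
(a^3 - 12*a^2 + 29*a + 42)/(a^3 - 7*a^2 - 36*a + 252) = (a + 1)/(a + 6)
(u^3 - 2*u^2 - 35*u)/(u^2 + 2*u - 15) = u*(u - 7)/(u - 3)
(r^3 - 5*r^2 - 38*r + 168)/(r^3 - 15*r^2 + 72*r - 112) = (r + 6)/(r - 4)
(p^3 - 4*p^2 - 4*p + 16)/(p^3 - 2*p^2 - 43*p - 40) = (-p^3 + 4*p^2 + 4*p - 16)/(-p^3 + 2*p^2 + 43*p + 40)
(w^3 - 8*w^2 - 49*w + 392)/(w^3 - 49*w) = (w - 8)/w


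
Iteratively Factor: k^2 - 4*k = (k - 4)*(k)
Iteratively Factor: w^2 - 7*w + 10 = (w - 5)*(w - 2)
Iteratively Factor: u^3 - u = (u)*(u^2 - 1) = u*(u - 1)*(u + 1)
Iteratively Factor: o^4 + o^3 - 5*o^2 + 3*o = (o)*(o^3 + o^2 - 5*o + 3) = o*(o - 1)*(o^2 + 2*o - 3) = o*(o - 1)^2*(o + 3)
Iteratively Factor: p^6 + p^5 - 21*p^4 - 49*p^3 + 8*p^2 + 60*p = (p + 2)*(p^5 - p^4 - 19*p^3 - 11*p^2 + 30*p) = p*(p + 2)*(p^4 - p^3 - 19*p^2 - 11*p + 30) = p*(p - 1)*(p + 2)*(p^3 - 19*p - 30) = p*(p - 5)*(p - 1)*(p + 2)*(p^2 + 5*p + 6) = p*(p - 5)*(p - 1)*(p + 2)^2*(p + 3)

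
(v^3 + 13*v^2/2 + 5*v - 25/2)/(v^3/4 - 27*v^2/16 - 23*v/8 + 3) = 8*(2*v^3 + 13*v^2 + 10*v - 25)/(4*v^3 - 27*v^2 - 46*v + 48)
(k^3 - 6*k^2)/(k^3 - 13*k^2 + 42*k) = k/(k - 7)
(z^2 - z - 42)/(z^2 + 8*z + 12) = (z - 7)/(z + 2)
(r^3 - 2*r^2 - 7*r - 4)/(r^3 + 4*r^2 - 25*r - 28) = (r + 1)/(r + 7)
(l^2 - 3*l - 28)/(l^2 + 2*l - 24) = (l^2 - 3*l - 28)/(l^2 + 2*l - 24)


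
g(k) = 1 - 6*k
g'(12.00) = -6.00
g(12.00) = -71.00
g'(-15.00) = -6.00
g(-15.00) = 91.00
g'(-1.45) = -6.00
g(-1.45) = 9.70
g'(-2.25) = -6.00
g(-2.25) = 14.50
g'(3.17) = -6.00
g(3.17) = -18.02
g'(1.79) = -6.00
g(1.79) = -9.74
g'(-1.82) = -6.00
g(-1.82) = 11.92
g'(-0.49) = -6.00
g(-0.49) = 3.94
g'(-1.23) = -6.00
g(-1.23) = 8.38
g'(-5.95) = -6.00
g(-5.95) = 36.70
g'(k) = -6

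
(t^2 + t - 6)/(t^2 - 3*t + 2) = (t + 3)/(t - 1)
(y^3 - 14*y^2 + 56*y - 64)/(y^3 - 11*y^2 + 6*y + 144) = (y^2 - 6*y + 8)/(y^2 - 3*y - 18)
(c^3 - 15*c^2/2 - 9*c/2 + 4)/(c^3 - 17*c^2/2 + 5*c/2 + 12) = (2*c - 1)/(2*c - 3)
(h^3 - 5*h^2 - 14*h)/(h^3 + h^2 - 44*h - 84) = h/(h + 6)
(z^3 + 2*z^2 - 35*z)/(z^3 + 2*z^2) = (z^2 + 2*z - 35)/(z*(z + 2))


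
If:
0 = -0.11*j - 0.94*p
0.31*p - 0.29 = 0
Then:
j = -7.99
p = 0.94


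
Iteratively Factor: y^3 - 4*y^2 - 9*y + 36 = (y - 3)*(y^2 - y - 12) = (y - 3)*(y + 3)*(y - 4)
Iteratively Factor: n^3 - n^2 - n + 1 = (n - 1)*(n^2 - 1) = (n - 1)*(n + 1)*(n - 1)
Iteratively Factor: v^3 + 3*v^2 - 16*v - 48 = (v - 4)*(v^2 + 7*v + 12) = (v - 4)*(v + 3)*(v + 4)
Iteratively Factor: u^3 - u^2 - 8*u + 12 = (u + 3)*(u^2 - 4*u + 4) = (u - 2)*(u + 3)*(u - 2)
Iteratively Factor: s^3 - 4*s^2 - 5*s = (s)*(s^2 - 4*s - 5) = s*(s - 5)*(s + 1)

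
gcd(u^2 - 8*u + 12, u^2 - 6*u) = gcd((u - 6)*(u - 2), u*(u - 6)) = u - 6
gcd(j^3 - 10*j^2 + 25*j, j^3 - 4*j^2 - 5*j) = j^2 - 5*j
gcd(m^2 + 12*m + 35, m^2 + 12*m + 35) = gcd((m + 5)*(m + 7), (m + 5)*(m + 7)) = m^2 + 12*m + 35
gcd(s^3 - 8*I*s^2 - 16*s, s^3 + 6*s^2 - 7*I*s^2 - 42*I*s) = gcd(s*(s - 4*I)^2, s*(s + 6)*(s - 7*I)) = s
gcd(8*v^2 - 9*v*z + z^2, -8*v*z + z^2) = -8*v + z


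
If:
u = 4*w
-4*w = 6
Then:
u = -6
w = -3/2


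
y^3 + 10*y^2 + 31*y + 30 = (y + 2)*(y + 3)*(y + 5)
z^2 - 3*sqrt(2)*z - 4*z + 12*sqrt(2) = (z - 4)*(z - 3*sqrt(2))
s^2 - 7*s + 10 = (s - 5)*(s - 2)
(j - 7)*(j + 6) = j^2 - j - 42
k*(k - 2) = k^2 - 2*k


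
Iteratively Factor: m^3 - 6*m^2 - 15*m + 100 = (m - 5)*(m^2 - m - 20) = (m - 5)*(m + 4)*(m - 5)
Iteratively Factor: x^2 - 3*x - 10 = (x + 2)*(x - 5)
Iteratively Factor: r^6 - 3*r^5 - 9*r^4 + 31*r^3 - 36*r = (r)*(r^5 - 3*r^4 - 9*r^3 + 31*r^2 - 36) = r*(r - 2)*(r^4 - r^3 - 11*r^2 + 9*r + 18) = r*(r - 2)*(r + 1)*(r^3 - 2*r^2 - 9*r + 18) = r*(r - 2)*(r + 1)*(r + 3)*(r^2 - 5*r + 6) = r*(r - 2)^2*(r + 1)*(r + 3)*(r - 3)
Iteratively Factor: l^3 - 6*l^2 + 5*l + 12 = (l + 1)*(l^2 - 7*l + 12) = (l - 3)*(l + 1)*(l - 4)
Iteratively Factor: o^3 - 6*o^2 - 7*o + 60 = (o - 5)*(o^2 - o - 12) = (o - 5)*(o + 3)*(o - 4)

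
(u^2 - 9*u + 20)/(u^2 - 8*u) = (u^2 - 9*u + 20)/(u*(u - 8))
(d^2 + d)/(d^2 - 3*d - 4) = d/(d - 4)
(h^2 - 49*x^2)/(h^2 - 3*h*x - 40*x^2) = (-h^2 + 49*x^2)/(-h^2 + 3*h*x + 40*x^2)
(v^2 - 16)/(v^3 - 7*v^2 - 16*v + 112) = 1/(v - 7)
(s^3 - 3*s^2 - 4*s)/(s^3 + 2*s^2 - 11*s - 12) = s*(s - 4)/(s^2 + s - 12)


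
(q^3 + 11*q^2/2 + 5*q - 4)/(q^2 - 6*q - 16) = (q^2 + 7*q/2 - 2)/(q - 8)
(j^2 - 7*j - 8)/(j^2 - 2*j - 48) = (j + 1)/(j + 6)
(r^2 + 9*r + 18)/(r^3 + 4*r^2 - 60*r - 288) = (r + 3)/(r^2 - 2*r - 48)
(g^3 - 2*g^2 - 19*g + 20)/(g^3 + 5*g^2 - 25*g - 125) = (g^2 + 3*g - 4)/(g^2 + 10*g + 25)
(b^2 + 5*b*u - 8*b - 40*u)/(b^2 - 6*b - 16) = (b + 5*u)/(b + 2)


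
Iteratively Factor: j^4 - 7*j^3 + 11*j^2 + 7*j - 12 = (j - 3)*(j^3 - 4*j^2 - j + 4) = (j - 4)*(j - 3)*(j^2 - 1) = (j - 4)*(j - 3)*(j + 1)*(j - 1)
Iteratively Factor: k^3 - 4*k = (k - 2)*(k^2 + 2*k) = (k - 2)*(k + 2)*(k)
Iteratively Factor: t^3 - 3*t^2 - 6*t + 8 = (t + 2)*(t^2 - 5*t + 4) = (t - 1)*(t + 2)*(t - 4)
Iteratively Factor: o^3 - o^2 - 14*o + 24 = (o - 3)*(o^2 + 2*o - 8) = (o - 3)*(o - 2)*(o + 4)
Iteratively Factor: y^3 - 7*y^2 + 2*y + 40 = (y - 5)*(y^2 - 2*y - 8) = (y - 5)*(y - 4)*(y + 2)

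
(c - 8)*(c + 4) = c^2 - 4*c - 32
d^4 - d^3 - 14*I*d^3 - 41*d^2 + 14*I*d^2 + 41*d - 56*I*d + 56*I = (d - 1)*(d - 8*I)*(d - 7*I)*(d + I)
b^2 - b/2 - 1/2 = (b - 1)*(b + 1/2)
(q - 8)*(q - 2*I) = q^2 - 8*q - 2*I*q + 16*I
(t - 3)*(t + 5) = t^2 + 2*t - 15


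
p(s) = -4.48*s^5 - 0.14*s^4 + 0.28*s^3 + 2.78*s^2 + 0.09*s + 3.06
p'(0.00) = 0.09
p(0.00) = 3.06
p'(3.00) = -1805.19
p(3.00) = -1064.07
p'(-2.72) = -1223.64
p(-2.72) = 677.08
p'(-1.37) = -83.42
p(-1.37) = 28.56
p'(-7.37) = -65858.38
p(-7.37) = 97040.94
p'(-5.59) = -21779.26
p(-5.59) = 24357.09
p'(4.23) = -7175.24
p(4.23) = -6037.53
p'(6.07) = -30469.50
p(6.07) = -36937.98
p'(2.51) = -878.60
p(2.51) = -426.65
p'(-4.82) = -12034.76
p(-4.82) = 11615.32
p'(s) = -22.4*s^4 - 0.56*s^3 + 0.84*s^2 + 5.56*s + 0.09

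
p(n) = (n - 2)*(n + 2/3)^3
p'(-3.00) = -94.37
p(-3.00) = 63.52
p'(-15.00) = -13422.37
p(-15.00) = 50059.96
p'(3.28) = 121.29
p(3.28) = 78.69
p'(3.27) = 120.05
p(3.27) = 77.48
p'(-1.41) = -6.06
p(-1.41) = 1.40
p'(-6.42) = -1026.57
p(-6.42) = 1603.51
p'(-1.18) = -2.65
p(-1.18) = 0.43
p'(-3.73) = -190.06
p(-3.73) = 164.72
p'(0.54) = -4.62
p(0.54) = -2.57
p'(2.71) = 62.79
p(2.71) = 27.34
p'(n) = 3*(n - 2)*(n + 2/3)^2 + (n + 2/3)^3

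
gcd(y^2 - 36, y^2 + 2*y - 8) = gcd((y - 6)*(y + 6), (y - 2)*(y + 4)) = 1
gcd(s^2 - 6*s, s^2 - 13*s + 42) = s - 6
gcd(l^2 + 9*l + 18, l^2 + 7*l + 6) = l + 6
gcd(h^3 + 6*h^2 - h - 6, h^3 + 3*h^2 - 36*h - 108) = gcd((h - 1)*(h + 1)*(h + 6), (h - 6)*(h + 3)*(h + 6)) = h + 6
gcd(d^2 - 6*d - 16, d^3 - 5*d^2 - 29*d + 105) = 1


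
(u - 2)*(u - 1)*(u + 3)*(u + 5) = u^4 + 5*u^3 - 7*u^2 - 29*u + 30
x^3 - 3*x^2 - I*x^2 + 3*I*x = x*(x - 3)*(x - I)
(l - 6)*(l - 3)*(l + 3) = l^3 - 6*l^2 - 9*l + 54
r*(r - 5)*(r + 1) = r^3 - 4*r^2 - 5*r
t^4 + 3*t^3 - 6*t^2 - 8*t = t*(t - 2)*(t + 1)*(t + 4)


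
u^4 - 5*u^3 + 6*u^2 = u^2*(u - 3)*(u - 2)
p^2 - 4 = (p - 2)*(p + 2)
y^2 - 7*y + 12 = (y - 4)*(y - 3)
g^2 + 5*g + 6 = (g + 2)*(g + 3)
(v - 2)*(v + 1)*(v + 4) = v^3 + 3*v^2 - 6*v - 8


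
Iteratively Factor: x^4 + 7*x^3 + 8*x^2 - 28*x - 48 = (x + 2)*(x^3 + 5*x^2 - 2*x - 24) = (x + 2)*(x + 3)*(x^2 + 2*x - 8) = (x + 2)*(x + 3)*(x + 4)*(x - 2)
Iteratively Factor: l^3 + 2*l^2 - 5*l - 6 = (l - 2)*(l^2 + 4*l + 3) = (l - 2)*(l + 3)*(l + 1)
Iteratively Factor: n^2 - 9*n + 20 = (n - 4)*(n - 5)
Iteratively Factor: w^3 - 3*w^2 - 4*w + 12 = (w + 2)*(w^2 - 5*w + 6) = (w - 2)*(w + 2)*(w - 3)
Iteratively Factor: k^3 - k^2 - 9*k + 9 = (k - 3)*(k^2 + 2*k - 3) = (k - 3)*(k - 1)*(k + 3)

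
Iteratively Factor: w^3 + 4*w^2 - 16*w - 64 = (w + 4)*(w^2 - 16) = (w - 4)*(w + 4)*(w + 4)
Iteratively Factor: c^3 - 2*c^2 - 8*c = (c)*(c^2 - 2*c - 8) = c*(c - 4)*(c + 2)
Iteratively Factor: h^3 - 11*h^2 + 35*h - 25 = (h - 1)*(h^2 - 10*h + 25) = (h - 5)*(h - 1)*(h - 5)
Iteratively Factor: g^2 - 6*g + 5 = (g - 1)*(g - 5)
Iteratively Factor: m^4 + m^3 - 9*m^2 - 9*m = (m - 3)*(m^3 + 4*m^2 + 3*m) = (m - 3)*(m + 1)*(m^2 + 3*m) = (m - 3)*(m + 1)*(m + 3)*(m)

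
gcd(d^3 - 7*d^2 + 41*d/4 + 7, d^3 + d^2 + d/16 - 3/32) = d + 1/2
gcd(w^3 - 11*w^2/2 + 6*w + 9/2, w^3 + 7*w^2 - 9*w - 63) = w - 3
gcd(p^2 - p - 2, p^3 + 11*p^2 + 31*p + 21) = p + 1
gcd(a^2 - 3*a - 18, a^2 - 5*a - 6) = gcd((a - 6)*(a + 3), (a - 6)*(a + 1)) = a - 6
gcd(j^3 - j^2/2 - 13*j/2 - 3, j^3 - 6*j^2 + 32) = j + 2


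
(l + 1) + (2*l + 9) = 3*l + 10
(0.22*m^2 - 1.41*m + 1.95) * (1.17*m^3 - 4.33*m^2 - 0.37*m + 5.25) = 0.2574*m^5 - 2.6023*m^4 + 8.3054*m^3 - 6.7668*m^2 - 8.124*m + 10.2375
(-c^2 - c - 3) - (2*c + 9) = -c^2 - 3*c - 12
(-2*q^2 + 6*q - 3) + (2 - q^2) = -3*q^2 + 6*q - 1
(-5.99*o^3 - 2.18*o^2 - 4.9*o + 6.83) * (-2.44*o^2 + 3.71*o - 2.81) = 14.6156*o^5 - 16.9037*o^4 + 20.7001*o^3 - 28.7184*o^2 + 39.1083*o - 19.1923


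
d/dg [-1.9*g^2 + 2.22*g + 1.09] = 2.22 - 3.8*g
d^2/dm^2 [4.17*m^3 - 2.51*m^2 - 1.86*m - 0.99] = 25.02*m - 5.02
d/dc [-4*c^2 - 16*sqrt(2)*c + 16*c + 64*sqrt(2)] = -8*c - 16*sqrt(2) + 16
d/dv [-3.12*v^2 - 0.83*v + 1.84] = -6.24*v - 0.83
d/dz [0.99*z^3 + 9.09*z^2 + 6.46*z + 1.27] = 2.97*z^2 + 18.18*z + 6.46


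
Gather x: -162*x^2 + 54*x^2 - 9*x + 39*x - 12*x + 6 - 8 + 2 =-108*x^2 + 18*x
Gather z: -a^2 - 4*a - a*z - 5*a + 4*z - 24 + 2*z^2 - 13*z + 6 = -a^2 - 9*a + 2*z^2 + z*(-a - 9) - 18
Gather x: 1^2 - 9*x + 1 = 2 - 9*x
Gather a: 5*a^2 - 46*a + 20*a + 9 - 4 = 5*a^2 - 26*a + 5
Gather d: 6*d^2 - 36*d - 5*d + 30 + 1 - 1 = 6*d^2 - 41*d + 30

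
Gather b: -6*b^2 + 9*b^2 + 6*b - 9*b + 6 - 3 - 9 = 3*b^2 - 3*b - 6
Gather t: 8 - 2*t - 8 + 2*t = 0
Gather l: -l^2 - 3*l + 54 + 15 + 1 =-l^2 - 3*l + 70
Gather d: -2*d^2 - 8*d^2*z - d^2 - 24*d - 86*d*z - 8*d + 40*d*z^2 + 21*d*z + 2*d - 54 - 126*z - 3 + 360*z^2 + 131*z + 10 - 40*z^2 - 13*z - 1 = d^2*(-8*z - 3) + d*(40*z^2 - 65*z - 30) + 320*z^2 - 8*z - 48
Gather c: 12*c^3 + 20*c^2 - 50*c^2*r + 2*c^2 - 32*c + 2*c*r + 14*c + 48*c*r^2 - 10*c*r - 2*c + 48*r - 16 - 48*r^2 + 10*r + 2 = 12*c^3 + c^2*(22 - 50*r) + c*(48*r^2 - 8*r - 20) - 48*r^2 + 58*r - 14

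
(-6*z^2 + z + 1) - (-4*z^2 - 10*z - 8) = -2*z^2 + 11*z + 9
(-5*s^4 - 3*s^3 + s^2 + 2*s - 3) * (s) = -5*s^5 - 3*s^4 + s^3 + 2*s^2 - 3*s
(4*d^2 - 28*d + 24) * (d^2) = 4*d^4 - 28*d^3 + 24*d^2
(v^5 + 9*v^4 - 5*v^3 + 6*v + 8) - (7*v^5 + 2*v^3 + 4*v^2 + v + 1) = -6*v^5 + 9*v^4 - 7*v^3 - 4*v^2 + 5*v + 7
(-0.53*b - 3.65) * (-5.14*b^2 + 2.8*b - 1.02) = 2.7242*b^3 + 17.277*b^2 - 9.6794*b + 3.723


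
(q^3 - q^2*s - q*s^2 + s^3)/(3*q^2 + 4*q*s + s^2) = (q^2 - 2*q*s + s^2)/(3*q + s)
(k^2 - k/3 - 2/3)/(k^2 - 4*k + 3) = (k + 2/3)/(k - 3)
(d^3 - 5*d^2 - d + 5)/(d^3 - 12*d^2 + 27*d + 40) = (d - 1)/(d - 8)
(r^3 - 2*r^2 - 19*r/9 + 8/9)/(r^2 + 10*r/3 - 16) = (3*r^2 + 2*r - 1)/(3*(r + 6))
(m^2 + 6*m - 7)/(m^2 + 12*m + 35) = (m - 1)/(m + 5)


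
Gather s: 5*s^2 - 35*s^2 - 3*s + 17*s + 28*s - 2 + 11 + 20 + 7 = -30*s^2 + 42*s + 36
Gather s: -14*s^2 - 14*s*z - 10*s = -14*s^2 + s*(-14*z - 10)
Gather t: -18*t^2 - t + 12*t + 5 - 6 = -18*t^2 + 11*t - 1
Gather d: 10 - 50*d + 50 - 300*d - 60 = -350*d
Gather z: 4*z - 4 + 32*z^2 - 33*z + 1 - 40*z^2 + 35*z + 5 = -8*z^2 + 6*z + 2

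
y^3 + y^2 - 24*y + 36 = (y - 3)*(y - 2)*(y + 6)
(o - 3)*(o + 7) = o^2 + 4*o - 21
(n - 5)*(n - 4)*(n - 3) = n^3 - 12*n^2 + 47*n - 60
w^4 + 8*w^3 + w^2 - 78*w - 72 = (w - 3)*(w + 1)*(w + 4)*(w + 6)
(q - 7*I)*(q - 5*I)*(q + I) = q^3 - 11*I*q^2 - 23*q - 35*I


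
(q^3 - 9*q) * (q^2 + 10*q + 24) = q^5 + 10*q^4 + 15*q^3 - 90*q^2 - 216*q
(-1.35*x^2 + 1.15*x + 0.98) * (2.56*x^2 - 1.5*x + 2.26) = -3.456*x^4 + 4.969*x^3 - 2.2672*x^2 + 1.129*x + 2.2148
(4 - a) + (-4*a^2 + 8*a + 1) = -4*a^2 + 7*a + 5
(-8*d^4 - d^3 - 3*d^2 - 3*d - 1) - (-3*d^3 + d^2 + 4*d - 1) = -8*d^4 + 2*d^3 - 4*d^2 - 7*d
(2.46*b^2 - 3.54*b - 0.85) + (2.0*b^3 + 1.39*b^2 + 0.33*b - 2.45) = 2.0*b^3 + 3.85*b^2 - 3.21*b - 3.3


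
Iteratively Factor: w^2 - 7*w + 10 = (w - 2)*(w - 5)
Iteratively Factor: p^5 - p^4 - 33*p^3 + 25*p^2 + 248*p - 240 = (p + 4)*(p^4 - 5*p^3 - 13*p^2 + 77*p - 60) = (p - 3)*(p + 4)*(p^3 - 2*p^2 - 19*p + 20) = (p - 5)*(p - 3)*(p + 4)*(p^2 + 3*p - 4) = (p - 5)*(p - 3)*(p - 1)*(p + 4)*(p + 4)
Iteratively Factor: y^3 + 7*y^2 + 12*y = (y + 3)*(y^2 + 4*y) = (y + 3)*(y + 4)*(y)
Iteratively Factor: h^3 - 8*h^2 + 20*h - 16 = (h - 2)*(h^2 - 6*h + 8) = (h - 2)^2*(h - 4)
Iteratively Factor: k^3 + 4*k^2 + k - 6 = (k + 2)*(k^2 + 2*k - 3) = (k - 1)*(k + 2)*(k + 3)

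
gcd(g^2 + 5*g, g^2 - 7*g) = g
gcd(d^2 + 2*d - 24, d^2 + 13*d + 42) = d + 6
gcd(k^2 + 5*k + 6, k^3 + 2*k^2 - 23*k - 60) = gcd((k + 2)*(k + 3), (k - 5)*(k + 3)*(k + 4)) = k + 3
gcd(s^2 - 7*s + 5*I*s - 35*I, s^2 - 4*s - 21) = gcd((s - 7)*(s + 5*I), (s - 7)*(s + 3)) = s - 7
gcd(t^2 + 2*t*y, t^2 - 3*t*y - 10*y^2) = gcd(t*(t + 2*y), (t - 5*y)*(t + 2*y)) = t + 2*y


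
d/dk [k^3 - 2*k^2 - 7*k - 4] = 3*k^2 - 4*k - 7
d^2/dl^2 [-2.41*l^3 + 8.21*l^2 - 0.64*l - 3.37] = 16.42 - 14.46*l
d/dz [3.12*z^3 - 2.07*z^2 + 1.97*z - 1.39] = 9.36*z^2 - 4.14*z + 1.97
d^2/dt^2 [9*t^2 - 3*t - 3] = 18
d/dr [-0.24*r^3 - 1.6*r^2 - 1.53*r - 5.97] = -0.72*r^2 - 3.2*r - 1.53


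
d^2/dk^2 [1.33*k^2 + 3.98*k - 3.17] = 2.66000000000000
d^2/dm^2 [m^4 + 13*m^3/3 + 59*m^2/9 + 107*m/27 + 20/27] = 12*m^2 + 26*m + 118/9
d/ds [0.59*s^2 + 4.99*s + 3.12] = 1.18*s + 4.99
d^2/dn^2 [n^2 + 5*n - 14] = 2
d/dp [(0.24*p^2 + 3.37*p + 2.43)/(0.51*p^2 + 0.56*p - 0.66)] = (-1.5843*p^2 - 2.7954*p - 3.585)/(0.2601*p^4 + 0.5712*p^3 - 0.3596*p^2 - 0.7392*p + 0.4356)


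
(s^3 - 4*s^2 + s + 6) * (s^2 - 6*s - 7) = s^5 - 10*s^4 + 18*s^3 + 28*s^2 - 43*s - 42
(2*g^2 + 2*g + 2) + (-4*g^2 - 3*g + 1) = -2*g^2 - g + 3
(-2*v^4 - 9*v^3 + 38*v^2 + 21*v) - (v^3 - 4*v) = -2*v^4 - 10*v^3 + 38*v^2 + 25*v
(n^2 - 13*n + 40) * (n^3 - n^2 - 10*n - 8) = n^5 - 14*n^4 + 43*n^3 + 82*n^2 - 296*n - 320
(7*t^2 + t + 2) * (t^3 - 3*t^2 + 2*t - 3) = 7*t^5 - 20*t^4 + 13*t^3 - 25*t^2 + t - 6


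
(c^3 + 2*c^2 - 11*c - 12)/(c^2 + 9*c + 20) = (c^2 - 2*c - 3)/(c + 5)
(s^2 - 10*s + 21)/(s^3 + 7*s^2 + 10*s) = (s^2 - 10*s + 21)/(s*(s^2 + 7*s + 10))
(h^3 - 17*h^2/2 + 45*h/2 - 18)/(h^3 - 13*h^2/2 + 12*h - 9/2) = (2*h^2 - 11*h + 12)/(2*h^2 - 7*h + 3)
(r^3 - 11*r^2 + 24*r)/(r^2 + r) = (r^2 - 11*r + 24)/(r + 1)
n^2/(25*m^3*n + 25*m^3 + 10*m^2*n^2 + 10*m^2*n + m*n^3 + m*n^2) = n^2/(m*(25*m^2*n + 25*m^2 + 10*m*n^2 + 10*m*n + n^3 + n^2))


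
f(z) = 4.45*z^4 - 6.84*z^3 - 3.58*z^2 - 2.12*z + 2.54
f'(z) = 17.8*z^3 - 20.52*z^2 - 7.16*z - 2.12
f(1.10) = -6.71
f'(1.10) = -11.13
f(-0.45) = 3.57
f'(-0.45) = -4.68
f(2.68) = 69.04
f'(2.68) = 173.94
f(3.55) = 350.65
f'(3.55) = 510.21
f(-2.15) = 153.61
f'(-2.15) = -258.48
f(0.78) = -2.89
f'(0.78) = -11.74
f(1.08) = -6.49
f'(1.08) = -11.36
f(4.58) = 1218.64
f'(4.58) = 1244.73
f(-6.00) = 7131.02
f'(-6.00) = -4542.68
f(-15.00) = 247595.09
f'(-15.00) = -64586.72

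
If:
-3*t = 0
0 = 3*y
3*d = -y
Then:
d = 0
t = 0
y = 0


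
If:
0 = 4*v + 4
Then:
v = -1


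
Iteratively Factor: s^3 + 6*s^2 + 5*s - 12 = (s + 4)*(s^2 + 2*s - 3) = (s + 3)*(s + 4)*(s - 1)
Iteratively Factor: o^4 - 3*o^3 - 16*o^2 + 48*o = (o - 3)*(o^3 - 16*o) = (o - 3)*(o + 4)*(o^2 - 4*o) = o*(o - 3)*(o + 4)*(o - 4)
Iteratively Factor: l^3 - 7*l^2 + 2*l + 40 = (l + 2)*(l^2 - 9*l + 20) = (l - 5)*(l + 2)*(l - 4)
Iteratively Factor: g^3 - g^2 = (g)*(g^2 - g) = g^2*(g - 1)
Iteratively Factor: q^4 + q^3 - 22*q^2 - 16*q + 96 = (q + 3)*(q^3 - 2*q^2 - 16*q + 32) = (q - 2)*(q + 3)*(q^2 - 16) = (q - 4)*(q - 2)*(q + 3)*(q + 4)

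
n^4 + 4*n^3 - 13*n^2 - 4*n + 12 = (n - 2)*(n - 1)*(n + 1)*(n + 6)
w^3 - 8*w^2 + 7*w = w*(w - 7)*(w - 1)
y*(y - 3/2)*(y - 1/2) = y^3 - 2*y^2 + 3*y/4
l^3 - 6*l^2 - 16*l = l*(l - 8)*(l + 2)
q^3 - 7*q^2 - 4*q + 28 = (q - 7)*(q - 2)*(q + 2)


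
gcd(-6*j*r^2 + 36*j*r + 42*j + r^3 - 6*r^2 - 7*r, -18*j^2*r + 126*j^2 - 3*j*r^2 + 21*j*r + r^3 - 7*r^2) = -6*j*r + 42*j + r^2 - 7*r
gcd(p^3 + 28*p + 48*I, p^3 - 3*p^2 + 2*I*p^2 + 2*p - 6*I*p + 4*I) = p + 2*I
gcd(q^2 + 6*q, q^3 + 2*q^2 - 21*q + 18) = q + 6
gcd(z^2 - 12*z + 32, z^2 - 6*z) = 1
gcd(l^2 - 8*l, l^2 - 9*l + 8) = l - 8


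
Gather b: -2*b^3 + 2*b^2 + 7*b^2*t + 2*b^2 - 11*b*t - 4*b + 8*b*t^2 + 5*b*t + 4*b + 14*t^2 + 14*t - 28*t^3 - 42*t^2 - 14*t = -2*b^3 + b^2*(7*t + 4) + b*(8*t^2 - 6*t) - 28*t^3 - 28*t^2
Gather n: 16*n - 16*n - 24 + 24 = 0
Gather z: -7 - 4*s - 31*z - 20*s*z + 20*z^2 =-4*s + 20*z^2 + z*(-20*s - 31) - 7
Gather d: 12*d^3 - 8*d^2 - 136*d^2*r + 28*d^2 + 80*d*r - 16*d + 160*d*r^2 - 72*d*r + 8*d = 12*d^3 + d^2*(20 - 136*r) + d*(160*r^2 + 8*r - 8)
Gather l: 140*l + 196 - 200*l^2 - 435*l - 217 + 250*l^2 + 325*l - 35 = 50*l^2 + 30*l - 56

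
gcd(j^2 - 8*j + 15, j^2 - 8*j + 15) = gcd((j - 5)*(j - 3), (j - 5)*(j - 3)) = j^2 - 8*j + 15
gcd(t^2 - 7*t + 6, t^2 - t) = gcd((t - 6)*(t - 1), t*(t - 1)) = t - 1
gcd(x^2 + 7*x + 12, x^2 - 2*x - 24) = x + 4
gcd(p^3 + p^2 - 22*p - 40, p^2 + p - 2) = p + 2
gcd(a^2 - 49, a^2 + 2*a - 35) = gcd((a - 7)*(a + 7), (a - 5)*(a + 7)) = a + 7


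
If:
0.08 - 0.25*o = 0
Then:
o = 0.32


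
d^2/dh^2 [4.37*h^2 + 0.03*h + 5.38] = 8.74000000000000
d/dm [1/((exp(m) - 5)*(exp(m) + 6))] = (-2*exp(m) - 1)*exp(m)/(exp(4*m) + 2*exp(3*m) - 59*exp(2*m) - 60*exp(m) + 900)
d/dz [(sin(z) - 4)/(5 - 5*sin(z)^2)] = (sin(z)^2 - 8*sin(z) + 1)/(5*cos(z)^3)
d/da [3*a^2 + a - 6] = 6*a + 1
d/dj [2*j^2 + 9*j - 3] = 4*j + 9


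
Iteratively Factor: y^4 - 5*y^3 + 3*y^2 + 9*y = (y - 3)*(y^3 - 2*y^2 - 3*y) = y*(y - 3)*(y^2 - 2*y - 3) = y*(y - 3)^2*(y + 1)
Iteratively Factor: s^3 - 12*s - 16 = (s + 2)*(s^2 - 2*s - 8) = (s + 2)^2*(s - 4)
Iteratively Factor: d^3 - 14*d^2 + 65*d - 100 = (d - 5)*(d^2 - 9*d + 20) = (d - 5)^2*(d - 4)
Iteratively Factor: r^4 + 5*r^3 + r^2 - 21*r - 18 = (r + 3)*(r^3 + 2*r^2 - 5*r - 6) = (r - 2)*(r + 3)*(r^2 + 4*r + 3) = (r - 2)*(r + 1)*(r + 3)*(r + 3)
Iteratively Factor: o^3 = (o)*(o^2) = o^2*(o)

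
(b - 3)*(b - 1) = b^2 - 4*b + 3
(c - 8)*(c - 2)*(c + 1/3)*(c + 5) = c^4 - 14*c^3/3 - 107*c^2/3 + 206*c/3 + 80/3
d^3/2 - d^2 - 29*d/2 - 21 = (d/2 + 1)*(d - 7)*(d + 3)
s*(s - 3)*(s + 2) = s^3 - s^2 - 6*s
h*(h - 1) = h^2 - h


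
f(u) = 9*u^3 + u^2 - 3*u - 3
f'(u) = 27*u^2 + 2*u - 3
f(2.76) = 185.56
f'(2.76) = 208.20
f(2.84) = 202.70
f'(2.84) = 220.45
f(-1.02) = -8.45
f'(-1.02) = 23.05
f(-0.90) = -6.05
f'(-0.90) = 17.07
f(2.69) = 171.35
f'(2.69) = 197.75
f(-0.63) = -2.96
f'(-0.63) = 6.46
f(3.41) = 355.26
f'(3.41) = 317.78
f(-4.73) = -918.85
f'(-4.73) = 591.61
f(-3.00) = -228.00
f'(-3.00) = 234.00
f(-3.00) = -228.00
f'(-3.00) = 234.00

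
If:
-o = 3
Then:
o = -3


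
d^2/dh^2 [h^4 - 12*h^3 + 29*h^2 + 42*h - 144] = 12*h^2 - 72*h + 58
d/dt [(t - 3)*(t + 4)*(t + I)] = 3*t^2 + 2*t*(1 + I) - 12 + I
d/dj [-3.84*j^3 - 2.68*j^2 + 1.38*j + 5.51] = -11.52*j^2 - 5.36*j + 1.38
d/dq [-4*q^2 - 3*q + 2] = -8*q - 3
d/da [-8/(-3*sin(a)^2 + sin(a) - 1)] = 8*(1 - 6*sin(a))*cos(a)/(3*sin(a)^2 - sin(a) + 1)^2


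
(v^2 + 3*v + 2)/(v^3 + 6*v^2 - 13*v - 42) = (v + 1)/(v^2 + 4*v - 21)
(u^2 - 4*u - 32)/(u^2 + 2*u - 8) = (u - 8)/(u - 2)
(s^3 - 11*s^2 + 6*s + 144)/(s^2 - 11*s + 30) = (s^2 - 5*s - 24)/(s - 5)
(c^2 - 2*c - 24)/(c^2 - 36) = (c + 4)/(c + 6)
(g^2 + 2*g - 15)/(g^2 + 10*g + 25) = (g - 3)/(g + 5)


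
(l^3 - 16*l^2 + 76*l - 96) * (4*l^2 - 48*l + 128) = 4*l^5 - 112*l^4 + 1200*l^3 - 6080*l^2 + 14336*l - 12288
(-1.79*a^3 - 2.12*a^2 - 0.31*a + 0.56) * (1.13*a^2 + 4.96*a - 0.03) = -2.0227*a^5 - 11.274*a^4 - 10.8118*a^3 - 0.8412*a^2 + 2.7869*a - 0.0168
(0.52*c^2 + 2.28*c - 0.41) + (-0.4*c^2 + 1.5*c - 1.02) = 0.12*c^2 + 3.78*c - 1.43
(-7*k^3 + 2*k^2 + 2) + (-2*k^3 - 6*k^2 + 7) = -9*k^3 - 4*k^2 + 9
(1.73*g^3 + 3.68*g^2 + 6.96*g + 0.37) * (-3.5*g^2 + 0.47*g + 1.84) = -6.055*g^5 - 12.0669*g^4 - 19.4472*g^3 + 8.7474*g^2 + 12.9803*g + 0.6808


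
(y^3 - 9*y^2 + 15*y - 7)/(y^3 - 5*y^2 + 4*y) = (y^2 - 8*y + 7)/(y*(y - 4))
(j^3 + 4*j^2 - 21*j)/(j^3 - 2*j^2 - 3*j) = (j + 7)/(j + 1)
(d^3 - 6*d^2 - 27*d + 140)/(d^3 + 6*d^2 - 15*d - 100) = (d - 7)/(d + 5)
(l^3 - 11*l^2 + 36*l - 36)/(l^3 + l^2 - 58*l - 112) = (l^3 - 11*l^2 + 36*l - 36)/(l^3 + l^2 - 58*l - 112)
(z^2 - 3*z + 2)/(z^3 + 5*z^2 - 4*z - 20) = (z - 1)/(z^2 + 7*z + 10)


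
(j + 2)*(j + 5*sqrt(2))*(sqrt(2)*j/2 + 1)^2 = j^4/2 + j^3 + 7*sqrt(2)*j^3/2 + 7*sqrt(2)*j^2 + 11*j^2 + 5*sqrt(2)*j + 22*j + 10*sqrt(2)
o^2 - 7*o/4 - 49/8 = (o - 7/2)*(o + 7/4)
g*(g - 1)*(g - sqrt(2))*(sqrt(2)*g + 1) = sqrt(2)*g^4 - sqrt(2)*g^3 - g^3 - sqrt(2)*g^2 + g^2 + sqrt(2)*g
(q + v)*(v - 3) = q*v - 3*q + v^2 - 3*v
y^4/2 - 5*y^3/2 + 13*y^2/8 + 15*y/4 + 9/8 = (y/2 + 1/4)*(y - 3)^2*(y + 1/2)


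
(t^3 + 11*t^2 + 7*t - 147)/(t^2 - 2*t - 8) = (-t^3 - 11*t^2 - 7*t + 147)/(-t^2 + 2*t + 8)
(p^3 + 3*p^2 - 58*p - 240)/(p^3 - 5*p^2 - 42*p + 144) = (p + 5)/(p - 3)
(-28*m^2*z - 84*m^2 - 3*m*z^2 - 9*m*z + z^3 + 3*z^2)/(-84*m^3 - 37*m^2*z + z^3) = (z + 3)/(3*m + z)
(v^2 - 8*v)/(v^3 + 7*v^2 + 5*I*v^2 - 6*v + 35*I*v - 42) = v*(v - 8)/(v^3 + v^2*(7 + 5*I) + v*(-6 + 35*I) - 42)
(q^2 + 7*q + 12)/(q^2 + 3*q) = (q + 4)/q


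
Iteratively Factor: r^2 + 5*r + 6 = (r + 2)*(r + 3)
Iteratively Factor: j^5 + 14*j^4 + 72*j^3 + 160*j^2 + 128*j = (j + 2)*(j^4 + 12*j^3 + 48*j^2 + 64*j) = (j + 2)*(j + 4)*(j^3 + 8*j^2 + 16*j) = (j + 2)*(j + 4)^2*(j^2 + 4*j) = (j + 2)*(j + 4)^3*(j)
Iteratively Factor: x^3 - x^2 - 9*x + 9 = (x - 3)*(x^2 + 2*x - 3) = (x - 3)*(x + 3)*(x - 1)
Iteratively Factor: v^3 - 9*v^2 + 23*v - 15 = (v - 5)*(v^2 - 4*v + 3) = (v - 5)*(v - 1)*(v - 3)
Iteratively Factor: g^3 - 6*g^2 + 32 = (g - 4)*(g^2 - 2*g - 8) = (g - 4)^2*(g + 2)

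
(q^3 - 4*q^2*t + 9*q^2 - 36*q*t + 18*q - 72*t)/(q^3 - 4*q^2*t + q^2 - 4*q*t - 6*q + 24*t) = (q + 6)/(q - 2)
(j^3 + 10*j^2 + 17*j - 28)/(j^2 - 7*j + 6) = (j^2 + 11*j + 28)/(j - 6)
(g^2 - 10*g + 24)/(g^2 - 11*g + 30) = (g - 4)/(g - 5)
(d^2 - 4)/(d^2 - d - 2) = (d + 2)/(d + 1)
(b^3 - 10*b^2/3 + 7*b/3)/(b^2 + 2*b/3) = (3*b^2 - 10*b + 7)/(3*b + 2)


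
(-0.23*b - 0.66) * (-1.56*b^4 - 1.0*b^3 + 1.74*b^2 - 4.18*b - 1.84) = 0.3588*b^5 + 1.2596*b^4 + 0.2598*b^3 - 0.187*b^2 + 3.182*b + 1.2144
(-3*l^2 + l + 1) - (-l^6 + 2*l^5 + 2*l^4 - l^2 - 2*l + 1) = l^6 - 2*l^5 - 2*l^4 - 2*l^2 + 3*l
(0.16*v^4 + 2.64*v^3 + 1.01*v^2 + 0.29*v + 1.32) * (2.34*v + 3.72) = 0.3744*v^5 + 6.7728*v^4 + 12.1842*v^3 + 4.4358*v^2 + 4.1676*v + 4.9104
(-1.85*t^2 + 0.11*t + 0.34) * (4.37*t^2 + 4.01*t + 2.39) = -8.0845*t^4 - 6.9378*t^3 - 2.4946*t^2 + 1.6263*t + 0.8126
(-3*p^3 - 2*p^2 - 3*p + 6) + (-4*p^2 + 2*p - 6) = -3*p^3 - 6*p^2 - p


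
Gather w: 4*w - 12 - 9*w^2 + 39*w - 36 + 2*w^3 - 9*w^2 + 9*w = 2*w^3 - 18*w^2 + 52*w - 48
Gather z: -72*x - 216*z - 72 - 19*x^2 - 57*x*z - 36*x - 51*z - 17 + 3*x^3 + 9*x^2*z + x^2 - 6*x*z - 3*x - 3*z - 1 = 3*x^3 - 18*x^2 - 111*x + z*(9*x^2 - 63*x - 270) - 90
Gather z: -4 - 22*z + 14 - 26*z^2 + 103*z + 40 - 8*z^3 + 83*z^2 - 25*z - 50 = -8*z^3 + 57*z^2 + 56*z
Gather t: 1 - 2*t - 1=-2*t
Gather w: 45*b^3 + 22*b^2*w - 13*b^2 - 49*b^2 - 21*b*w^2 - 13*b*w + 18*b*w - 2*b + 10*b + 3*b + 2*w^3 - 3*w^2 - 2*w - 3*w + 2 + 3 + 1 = 45*b^3 - 62*b^2 + 11*b + 2*w^3 + w^2*(-21*b - 3) + w*(22*b^2 + 5*b - 5) + 6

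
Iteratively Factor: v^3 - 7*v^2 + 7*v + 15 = (v - 5)*(v^2 - 2*v - 3) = (v - 5)*(v - 3)*(v + 1)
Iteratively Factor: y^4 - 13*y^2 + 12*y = (y - 1)*(y^3 + y^2 - 12*y) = (y - 3)*(y - 1)*(y^2 + 4*y) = y*(y - 3)*(y - 1)*(y + 4)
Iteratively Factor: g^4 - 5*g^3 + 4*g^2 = (g)*(g^3 - 5*g^2 + 4*g) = g^2*(g^2 - 5*g + 4) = g^2*(g - 4)*(g - 1)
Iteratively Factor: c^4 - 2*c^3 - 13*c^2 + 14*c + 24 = (c - 2)*(c^3 - 13*c - 12) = (c - 2)*(c + 3)*(c^2 - 3*c - 4) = (c - 4)*(c - 2)*(c + 3)*(c + 1)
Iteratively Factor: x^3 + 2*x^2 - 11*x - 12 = (x - 3)*(x^2 + 5*x + 4) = (x - 3)*(x + 1)*(x + 4)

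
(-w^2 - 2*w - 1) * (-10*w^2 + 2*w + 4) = 10*w^4 + 18*w^3 + 2*w^2 - 10*w - 4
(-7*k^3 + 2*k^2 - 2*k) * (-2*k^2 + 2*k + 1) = 14*k^5 - 18*k^4 + k^3 - 2*k^2 - 2*k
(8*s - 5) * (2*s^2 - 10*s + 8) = 16*s^3 - 90*s^2 + 114*s - 40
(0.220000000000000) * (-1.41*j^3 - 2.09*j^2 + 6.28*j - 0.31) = -0.3102*j^3 - 0.4598*j^2 + 1.3816*j - 0.0682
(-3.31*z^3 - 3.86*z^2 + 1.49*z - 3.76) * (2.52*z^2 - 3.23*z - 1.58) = -8.3412*z^5 + 0.9641*z^4 + 21.4524*z^3 - 8.1891*z^2 + 9.7906*z + 5.9408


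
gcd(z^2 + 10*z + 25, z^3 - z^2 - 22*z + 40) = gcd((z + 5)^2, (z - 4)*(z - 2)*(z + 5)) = z + 5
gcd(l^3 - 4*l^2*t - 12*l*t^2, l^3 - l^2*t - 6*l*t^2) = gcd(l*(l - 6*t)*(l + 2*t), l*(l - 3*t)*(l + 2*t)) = l^2 + 2*l*t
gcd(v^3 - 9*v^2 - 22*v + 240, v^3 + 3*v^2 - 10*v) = v + 5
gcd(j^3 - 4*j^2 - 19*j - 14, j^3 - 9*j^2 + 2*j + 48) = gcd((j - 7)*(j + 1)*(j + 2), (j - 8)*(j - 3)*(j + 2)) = j + 2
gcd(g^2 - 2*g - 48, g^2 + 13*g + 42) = g + 6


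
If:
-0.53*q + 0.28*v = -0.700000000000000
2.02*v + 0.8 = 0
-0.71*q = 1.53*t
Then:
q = 1.11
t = -0.52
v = -0.40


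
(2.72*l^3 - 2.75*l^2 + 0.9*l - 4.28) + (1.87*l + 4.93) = 2.72*l^3 - 2.75*l^2 + 2.77*l + 0.649999999999999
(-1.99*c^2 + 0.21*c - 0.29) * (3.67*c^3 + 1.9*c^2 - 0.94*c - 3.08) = -7.3033*c^5 - 3.0103*c^4 + 1.2053*c^3 + 5.3808*c^2 - 0.3742*c + 0.8932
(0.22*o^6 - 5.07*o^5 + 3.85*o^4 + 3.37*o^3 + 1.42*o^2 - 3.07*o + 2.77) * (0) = 0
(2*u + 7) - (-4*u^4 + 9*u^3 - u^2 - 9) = 4*u^4 - 9*u^3 + u^2 + 2*u + 16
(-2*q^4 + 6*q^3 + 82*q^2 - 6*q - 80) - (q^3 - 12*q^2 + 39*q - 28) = -2*q^4 + 5*q^3 + 94*q^2 - 45*q - 52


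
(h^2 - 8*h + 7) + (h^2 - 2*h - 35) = 2*h^2 - 10*h - 28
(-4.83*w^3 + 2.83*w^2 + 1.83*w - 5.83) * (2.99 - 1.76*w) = 8.5008*w^4 - 19.4225*w^3 + 5.2409*w^2 + 15.7325*w - 17.4317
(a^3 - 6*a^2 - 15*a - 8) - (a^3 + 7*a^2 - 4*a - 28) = -13*a^2 - 11*a + 20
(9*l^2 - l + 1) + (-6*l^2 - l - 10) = 3*l^2 - 2*l - 9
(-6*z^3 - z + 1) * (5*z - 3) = -30*z^4 + 18*z^3 - 5*z^2 + 8*z - 3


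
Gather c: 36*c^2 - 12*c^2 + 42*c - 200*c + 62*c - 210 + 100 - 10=24*c^2 - 96*c - 120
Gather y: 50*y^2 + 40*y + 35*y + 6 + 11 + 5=50*y^2 + 75*y + 22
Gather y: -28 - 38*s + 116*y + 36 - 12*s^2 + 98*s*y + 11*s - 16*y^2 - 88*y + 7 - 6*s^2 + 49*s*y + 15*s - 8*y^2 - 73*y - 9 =-18*s^2 - 12*s - 24*y^2 + y*(147*s - 45) + 6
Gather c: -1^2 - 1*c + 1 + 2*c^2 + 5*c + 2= 2*c^2 + 4*c + 2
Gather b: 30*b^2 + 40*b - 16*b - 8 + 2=30*b^2 + 24*b - 6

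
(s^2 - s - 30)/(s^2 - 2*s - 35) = (s - 6)/(s - 7)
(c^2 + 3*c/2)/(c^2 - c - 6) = c*(2*c + 3)/(2*(c^2 - c - 6))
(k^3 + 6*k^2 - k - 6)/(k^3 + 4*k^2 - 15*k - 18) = (k - 1)/(k - 3)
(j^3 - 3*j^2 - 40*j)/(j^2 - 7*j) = (j^2 - 3*j - 40)/(j - 7)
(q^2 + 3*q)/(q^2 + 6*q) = (q + 3)/(q + 6)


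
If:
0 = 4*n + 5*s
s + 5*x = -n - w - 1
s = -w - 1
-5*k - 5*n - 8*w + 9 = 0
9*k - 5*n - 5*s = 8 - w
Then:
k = 265/259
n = 270/259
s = -216/259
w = -43/259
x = -54/259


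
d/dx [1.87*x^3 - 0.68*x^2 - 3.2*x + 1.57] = 5.61*x^2 - 1.36*x - 3.2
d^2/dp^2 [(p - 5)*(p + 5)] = 2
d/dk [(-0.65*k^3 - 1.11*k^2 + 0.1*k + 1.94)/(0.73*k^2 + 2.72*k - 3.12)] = (-0.4745*k^4 - 3.536*k^3 + 2.9918*k^2 + 4.094*k - 5.5888)/(0.5329*k^4 + 3.9712*k^3 + 2.8432*k^2 - 16.9728*k + 9.7344)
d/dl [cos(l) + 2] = -sin(l)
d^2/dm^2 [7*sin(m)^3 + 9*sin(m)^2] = -63*sin(m)^3 - 36*sin(m)^2 + 42*sin(m) + 18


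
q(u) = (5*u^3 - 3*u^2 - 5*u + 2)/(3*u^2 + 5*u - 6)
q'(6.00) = 1.56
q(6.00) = 7.15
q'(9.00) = 1.61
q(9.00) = 11.91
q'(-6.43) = 1.15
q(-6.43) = -16.52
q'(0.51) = 2.31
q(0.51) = 0.25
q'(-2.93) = -37.42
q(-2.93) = -26.42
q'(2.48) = 1.39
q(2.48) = 1.91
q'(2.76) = 1.41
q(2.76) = 2.30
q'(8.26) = 1.60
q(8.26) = 10.73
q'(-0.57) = -0.49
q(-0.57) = -0.37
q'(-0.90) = -1.55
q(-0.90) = -0.05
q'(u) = (-6*u - 5)*(5*u^3 - 3*u^2 - 5*u + 2)/(3*u^2 + 5*u - 6)^2 + (15*u^2 - 6*u - 5)/(3*u^2 + 5*u - 6) = (15*u^4 + 50*u^3 - 90*u^2 + 24*u + 20)/(9*u^4 + 30*u^3 - 11*u^2 - 60*u + 36)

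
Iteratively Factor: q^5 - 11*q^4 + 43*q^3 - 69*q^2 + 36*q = (q - 3)*(q^4 - 8*q^3 + 19*q^2 - 12*q) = q*(q - 3)*(q^3 - 8*q^2 + 19*q - 12) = q*(q - 4)*(q - 3)*(q^2 - 4*q + 3) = q*(q - 4)*(q - 3)^2*(q - 1)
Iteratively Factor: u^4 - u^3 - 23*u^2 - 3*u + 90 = (u - 2)*(u^3 + u^2 - 21*u - 45) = (u - 2)*(u + 3)*(u^2 - 2*u - 15) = (u - 2)*(u + 3)^2*(u - 5)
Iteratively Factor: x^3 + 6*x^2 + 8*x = (x + 4)*(x^2 + 2*x) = (x + 2)*(x + 4)*(x)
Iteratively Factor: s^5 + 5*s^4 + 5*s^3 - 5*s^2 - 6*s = (s)*(s^4 + 5*s^3 + 5*s^2 - 5*s - 6) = s*(s + 1)*(s^3 + 4*s^2 + s - 6) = s*(s - 1)*(s + 1)*(s^2 + 5*s + 6) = s*(s - 1)*(s + 1)*(s + 3)*(s + 2)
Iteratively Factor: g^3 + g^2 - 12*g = (g + 4)*(g^2 - 3*g) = (g - 3)*(g + 4)*(g)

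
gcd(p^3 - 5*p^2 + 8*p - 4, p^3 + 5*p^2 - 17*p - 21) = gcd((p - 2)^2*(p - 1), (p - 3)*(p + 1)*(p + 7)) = 1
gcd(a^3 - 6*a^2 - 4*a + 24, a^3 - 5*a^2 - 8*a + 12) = a^2 - 4*a - 12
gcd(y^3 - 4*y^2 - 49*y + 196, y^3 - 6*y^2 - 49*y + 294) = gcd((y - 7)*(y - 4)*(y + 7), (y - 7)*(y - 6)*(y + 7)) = y^2 - 49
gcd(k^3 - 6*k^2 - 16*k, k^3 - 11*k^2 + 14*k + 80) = k^2 - 6*k - 16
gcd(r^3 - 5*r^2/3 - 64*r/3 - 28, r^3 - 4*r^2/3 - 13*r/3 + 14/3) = r + 2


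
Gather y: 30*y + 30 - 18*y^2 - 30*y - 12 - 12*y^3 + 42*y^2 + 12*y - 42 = -12*y^3 + 24*y^2 + 12*y - 24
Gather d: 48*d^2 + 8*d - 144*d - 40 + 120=48*d^2 - 136*d + 80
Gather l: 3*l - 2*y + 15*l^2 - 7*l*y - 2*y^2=15*l^2 + l*(3 - 7*y) - 2*y^2 - 2*y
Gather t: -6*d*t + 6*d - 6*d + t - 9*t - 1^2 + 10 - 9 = t*(-6*d - 8)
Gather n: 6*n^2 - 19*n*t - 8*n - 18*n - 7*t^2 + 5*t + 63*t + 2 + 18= 6*n^2 + n*(-19*t - 26) - 7*t^2 + 68*t + 20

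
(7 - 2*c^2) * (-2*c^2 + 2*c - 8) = 4*c^4 - 4*c^3 + 2*c^2 + 14*c - 56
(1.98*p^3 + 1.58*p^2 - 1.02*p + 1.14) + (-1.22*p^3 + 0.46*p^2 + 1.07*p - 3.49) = 0.76*p^3 + 2.04*p^2 + 0.05*p - 2.35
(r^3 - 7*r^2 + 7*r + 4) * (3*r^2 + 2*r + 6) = 3*r^5 - 19*r^4 + 13*r^3 - 16*r^2 + 50*r + 24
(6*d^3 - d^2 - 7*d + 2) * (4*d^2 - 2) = 24*d^5 - 4*d^4 - 40*d^3 + 10*d^2 + 14*d - 4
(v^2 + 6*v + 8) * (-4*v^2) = -4*v^4 - 24*v^3 - 32*v^2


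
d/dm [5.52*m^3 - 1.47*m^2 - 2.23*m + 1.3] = 16.56*m^2 - 2.94*m - 2.23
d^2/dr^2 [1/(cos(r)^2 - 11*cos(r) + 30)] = (-4*sin(r)^4 + 3*sin(r)^2 - 1485*cos(r)/4 + 33*cos(3*r)/4 + 183)/((cos(r) - 6)^3*(cos(r) - 5)^3)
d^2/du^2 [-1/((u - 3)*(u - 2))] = 2*(-(u - 3)^2 - (u - 3)*(u - 2) - (u - 2)^2)/((u - 3)^3*(u - 2)^3)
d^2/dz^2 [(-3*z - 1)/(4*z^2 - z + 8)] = 2*(-(3*z + 1)*(8*z - 1)^2 + (36*z + 1)*(4*z^2 - z + 8))/(4*z^2 - z + 8)^3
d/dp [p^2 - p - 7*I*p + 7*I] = 2*p - 1 - 7*I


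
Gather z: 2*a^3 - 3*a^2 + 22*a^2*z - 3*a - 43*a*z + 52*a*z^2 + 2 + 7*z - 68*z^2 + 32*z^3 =2*a^3 - 3*a^2 - 3*a + 32*z^3 + z^2*(52*a - 68) + z*(22*a^2 - 43*a + 7) + 2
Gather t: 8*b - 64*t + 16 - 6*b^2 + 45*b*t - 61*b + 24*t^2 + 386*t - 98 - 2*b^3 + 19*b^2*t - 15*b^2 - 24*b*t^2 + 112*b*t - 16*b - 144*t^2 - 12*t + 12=-2*b^3 - 21*b^2 - 69*b + t^2*(-24*b - 120) + t*(19*b^2 + 157*b + 310) - 70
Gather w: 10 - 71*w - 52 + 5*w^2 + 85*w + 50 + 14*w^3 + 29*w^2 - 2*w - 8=14*w^3 + 34*w^2 + 12*w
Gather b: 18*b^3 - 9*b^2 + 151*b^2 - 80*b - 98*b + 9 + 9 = 18*b^3 + 142*b^2 - 178*b + 18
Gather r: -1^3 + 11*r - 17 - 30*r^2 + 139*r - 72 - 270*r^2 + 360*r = -300*r^2 + 510*r - 90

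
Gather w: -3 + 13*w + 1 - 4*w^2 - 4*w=-4*w^2 + 9*w - 2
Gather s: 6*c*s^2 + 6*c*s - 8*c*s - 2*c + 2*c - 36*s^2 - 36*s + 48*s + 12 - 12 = s^2*(6*c - 36) + s*(12 - 2*c)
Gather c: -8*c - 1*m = -8*c - m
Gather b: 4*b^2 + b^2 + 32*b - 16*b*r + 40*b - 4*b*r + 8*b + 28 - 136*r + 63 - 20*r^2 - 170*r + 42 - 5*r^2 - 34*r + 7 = 5*b^2 + b*(80 - 20*r) - 25*r^2 - 340*r + 140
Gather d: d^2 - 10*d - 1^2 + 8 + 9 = d^2 - 10*d + 16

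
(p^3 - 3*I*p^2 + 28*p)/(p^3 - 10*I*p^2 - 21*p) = (p + 4*I)/(p - 3*I)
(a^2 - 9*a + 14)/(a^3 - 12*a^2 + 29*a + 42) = (a - 2)/(a^2 - 5*a - 6)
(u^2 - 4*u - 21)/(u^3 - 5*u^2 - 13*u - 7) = (u + 3)/(u^2 + 2*u + 1)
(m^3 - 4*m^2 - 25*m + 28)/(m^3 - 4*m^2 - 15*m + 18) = (m^2 - 3*m - 28)/(m^2 - 3*m - 18)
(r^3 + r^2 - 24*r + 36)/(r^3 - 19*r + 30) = (r + 6)/(r + 5)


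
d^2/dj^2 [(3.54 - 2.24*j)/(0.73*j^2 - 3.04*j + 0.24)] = (-(1.46*j - 3.04)*(2.24*j - 3.54)*(2.92*j - 6.08) + (9.8112*j - 18.7876)*(0.73*j^2 - 3.04*j + 0.24))/(0.73*j^2 - 3.04*j + 0.24)^3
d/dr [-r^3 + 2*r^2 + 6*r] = -3*r^2 + 4*r + 6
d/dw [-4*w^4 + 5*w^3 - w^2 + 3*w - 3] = -16*w^3 + 15*w^2 - 2*w + 3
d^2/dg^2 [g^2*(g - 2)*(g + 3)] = 12*g^2 + 6*g - 12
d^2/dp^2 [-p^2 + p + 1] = -2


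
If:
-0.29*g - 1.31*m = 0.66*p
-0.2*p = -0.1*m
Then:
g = -11.3103448275862*p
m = 2.0*p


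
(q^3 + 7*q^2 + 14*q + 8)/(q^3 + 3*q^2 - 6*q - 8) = (q + 2)/(q - 2)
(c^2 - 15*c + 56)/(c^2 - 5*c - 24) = (c - 7)/(c + 3)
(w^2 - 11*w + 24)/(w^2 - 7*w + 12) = (w - 8)/(w - 4)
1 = 1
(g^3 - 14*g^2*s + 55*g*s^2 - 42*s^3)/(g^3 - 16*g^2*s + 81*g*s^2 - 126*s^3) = (-g + s)/(-g + 3*s)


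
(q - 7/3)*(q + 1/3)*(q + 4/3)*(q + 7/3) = q^4 + 5*q^3/3 - 5*q^2 - 245*q/27 - 196/81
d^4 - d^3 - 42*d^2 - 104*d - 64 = (d - 8)*(d + 1)*(d + 2)*(d + 4)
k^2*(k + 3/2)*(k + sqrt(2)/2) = k^4 + sqrt(2)*k^3/2 + 3*k^3/2 + 3*sqrt(2)*k^2/4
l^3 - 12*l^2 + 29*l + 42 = (l - 7)*(l - 6)*(l + 1)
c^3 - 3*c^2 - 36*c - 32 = (c - 8)*(c + 1)*(c + 4)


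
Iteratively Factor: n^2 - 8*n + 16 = (n - 4)*(n - 4)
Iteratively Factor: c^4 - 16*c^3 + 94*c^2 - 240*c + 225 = (c - 5)*(c^3 - 11*c^2 + 39*c - 45) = (c - 5)*(c - 3)*(c^2 - 8*c + 15) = (c - 5)^2*(c - 3)*(c - 3)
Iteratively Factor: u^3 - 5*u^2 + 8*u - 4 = (u - 1)*(u^2 - 4*u + 4) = (u - 2)*(u - 1)*(u - 2)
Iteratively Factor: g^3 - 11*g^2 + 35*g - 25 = (g - 5)*(g^2 - 6*g + 5) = (g - 5)^2*(g - 1)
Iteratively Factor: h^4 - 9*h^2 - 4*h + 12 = (h + 2)*(h^3 - 2*h^2 - 5*h + 6) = (h - 1)*(h + 2)*(h^2 - h - 6) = (h - 1)*(h + 2)^2*(h - 3)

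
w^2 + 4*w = w*(w + 4)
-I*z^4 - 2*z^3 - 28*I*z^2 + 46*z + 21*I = (z - 7*I)*(z + I)*(z + 3*I)*(-I*z + 1)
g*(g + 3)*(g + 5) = g^3 + 8*g^2 + 15*g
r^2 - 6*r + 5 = (r - 5)*(r - 1)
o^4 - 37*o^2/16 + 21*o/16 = o*(o - 1)*(o - 3/4)*(o + 7/4)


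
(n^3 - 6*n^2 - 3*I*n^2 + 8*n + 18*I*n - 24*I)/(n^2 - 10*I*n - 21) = (n^2 - 6*n + 8)/(n - 7*I)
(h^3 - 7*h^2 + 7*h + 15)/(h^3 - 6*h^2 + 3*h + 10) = (h - 3)/(h - 2)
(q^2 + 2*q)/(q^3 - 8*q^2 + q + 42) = q/(q^2 - 10*q + 21)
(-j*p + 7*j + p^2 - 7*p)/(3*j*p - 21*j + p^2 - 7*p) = (-j + p)/(3*j + p)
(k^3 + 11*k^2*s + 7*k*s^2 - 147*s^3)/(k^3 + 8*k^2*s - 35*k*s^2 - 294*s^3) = (-k + 3*s)/(-k + 6*s)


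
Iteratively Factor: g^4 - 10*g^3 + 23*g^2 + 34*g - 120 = (g + 2)*(g^3 - 12*g^2 + 47*g - 60) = (g - 3)*(g + 2)*(g^2 - 9*g + 20) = (g - 5)*(g - 3)*(g + 2)*(g - 4)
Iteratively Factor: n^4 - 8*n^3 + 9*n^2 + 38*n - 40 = (n - 4)*(n^3 - 4*n^2 - 7*n + 10) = (n - 4)*(n - 1)*(n^2 - 3*n - 10) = (n - 5)*(n - 4)*(n - 1)*(n + 2)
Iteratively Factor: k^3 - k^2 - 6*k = (k - 3)*(k^2 + 2*k) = k*(k - 3)*(k + 2)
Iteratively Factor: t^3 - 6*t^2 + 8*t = (t - 4)*(t^2 - 2*t) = t*(t - 4)*(t - 2)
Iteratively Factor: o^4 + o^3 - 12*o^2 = (o)*(o^3 + o^2 - 12*o) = o^2*(o^2 + o - 12) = o^2*(o + 4)*(o - 3)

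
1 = 1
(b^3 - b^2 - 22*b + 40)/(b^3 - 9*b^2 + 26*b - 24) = (b + 5)/(b - 3)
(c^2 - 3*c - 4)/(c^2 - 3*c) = (c^2 - 3*c - 4)/(c*(c - 3))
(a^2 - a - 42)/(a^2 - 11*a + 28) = (a + 6)/(a - 4)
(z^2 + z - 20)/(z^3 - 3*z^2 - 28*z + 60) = (z - 4)/(z^2 - 8*z + 12)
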